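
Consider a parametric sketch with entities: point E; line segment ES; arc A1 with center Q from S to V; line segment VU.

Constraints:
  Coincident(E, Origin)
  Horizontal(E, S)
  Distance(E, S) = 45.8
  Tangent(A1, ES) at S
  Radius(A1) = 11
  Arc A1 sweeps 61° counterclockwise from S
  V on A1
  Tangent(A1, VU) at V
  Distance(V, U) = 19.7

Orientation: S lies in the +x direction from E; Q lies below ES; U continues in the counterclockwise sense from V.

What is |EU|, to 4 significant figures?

35.12

E is at the origin; E and S share the same y with |ES| = 45.8 and S on the +x side, so S = (45.80, 0.000). Tangency of A1 to ES means the radius QS is perpendicular to ES, so Q = S + (0, -11) = (45.80, -11.00). On A1, S sits at bearing 90° from Q; a 61° counterclockwise sweep puts V at bearing 151°, so V = Q + 11.0·(cos 151°, sin 151°) = (36.18, -5.667). Tangency of A1 to VU means the radius QV is perpendicular to VU, so VU runs along (−sin 151°, cos 151°); with |VU| = 19.7, U = (26.63, -22.90). Then |EU| = |U − E| = 35.12.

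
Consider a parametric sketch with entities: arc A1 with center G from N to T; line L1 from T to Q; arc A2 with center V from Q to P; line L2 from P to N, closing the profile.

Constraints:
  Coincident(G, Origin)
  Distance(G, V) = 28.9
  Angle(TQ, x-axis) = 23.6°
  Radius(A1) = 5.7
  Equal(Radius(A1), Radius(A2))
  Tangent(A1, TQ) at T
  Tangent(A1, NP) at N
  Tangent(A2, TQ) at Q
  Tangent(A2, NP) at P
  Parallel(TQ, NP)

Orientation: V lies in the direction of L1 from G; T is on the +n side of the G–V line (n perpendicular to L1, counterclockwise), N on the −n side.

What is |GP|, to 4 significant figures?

29.46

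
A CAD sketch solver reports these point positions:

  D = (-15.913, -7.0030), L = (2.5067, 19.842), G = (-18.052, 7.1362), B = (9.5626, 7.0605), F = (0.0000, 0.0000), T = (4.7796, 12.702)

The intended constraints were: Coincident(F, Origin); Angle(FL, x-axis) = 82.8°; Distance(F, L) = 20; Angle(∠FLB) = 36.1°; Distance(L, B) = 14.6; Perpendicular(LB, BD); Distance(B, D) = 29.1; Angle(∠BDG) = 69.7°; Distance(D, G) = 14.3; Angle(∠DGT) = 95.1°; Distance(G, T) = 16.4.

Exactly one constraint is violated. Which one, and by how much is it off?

Distance(G, T) = 16.4 — off by 7.10.

F = (0.00, 0.00) ✓; FL at 82.80° ✓; |FL| = 20.00 ✓; ∠FLB = 36.10° ✓; |LB| = 14.60 ✓; ∠(LB, BD) = 90.00° ✓; |BD| = 29.10 ✓; ∠BDG = 69.70° ✓; |DG| = 14.30 ✓; ∠DGT = 95.10° ✓; |GT| = 23.50 ✗.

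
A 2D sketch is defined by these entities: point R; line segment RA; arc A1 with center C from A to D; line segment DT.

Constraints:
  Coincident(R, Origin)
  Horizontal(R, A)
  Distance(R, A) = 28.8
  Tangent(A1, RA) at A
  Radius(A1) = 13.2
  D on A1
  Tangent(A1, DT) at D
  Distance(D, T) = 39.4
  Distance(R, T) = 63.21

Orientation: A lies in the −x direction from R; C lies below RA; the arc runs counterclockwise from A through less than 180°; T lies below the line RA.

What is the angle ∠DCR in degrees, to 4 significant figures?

169.8°

Checks: |RA| = 28.80 ✓; ∠(CA, AR) = 90.00° ✓; |CD| = 13.20 ✓; ∠(CD, DT) = 90.00° ✓; |DT| = 39.40 ✓; |RT| = 63.21 ✓.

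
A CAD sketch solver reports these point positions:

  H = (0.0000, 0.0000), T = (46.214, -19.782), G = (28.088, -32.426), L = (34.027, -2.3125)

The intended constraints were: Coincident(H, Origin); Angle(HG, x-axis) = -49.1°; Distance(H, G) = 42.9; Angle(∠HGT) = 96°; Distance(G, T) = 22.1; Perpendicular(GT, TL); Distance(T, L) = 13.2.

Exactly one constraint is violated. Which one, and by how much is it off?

Distance(T, L) = 13.2 — off by 8.10.

H = (0.00, 0.00) ✓; HG at -49.10° ✓; |HG| = 42.90 ✓; ∠HGT = 96.00° ✓; |GT| = 22.10 ✓; ∠(GT, TL) = 90.00° ✓; |TL| = 21.30 ✗.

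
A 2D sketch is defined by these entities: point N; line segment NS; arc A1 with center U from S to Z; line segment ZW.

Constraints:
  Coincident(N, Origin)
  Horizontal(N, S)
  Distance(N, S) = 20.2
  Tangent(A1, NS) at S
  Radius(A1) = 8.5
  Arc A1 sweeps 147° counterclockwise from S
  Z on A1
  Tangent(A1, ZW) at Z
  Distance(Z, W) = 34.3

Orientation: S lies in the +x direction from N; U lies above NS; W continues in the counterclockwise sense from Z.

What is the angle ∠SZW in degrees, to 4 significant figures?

106.5°

N is at the origin; NS is horizontal with |NS| = 20.2 and S on the +x side, so S = (20.20, 0.000). The tangent condition forces US to be normal to NS, so U = S + (0, 8.5) = (20.20, 8.500). On A1, S sits at bearing -90° from U; a 147° counterclockwise sweep puts Z at bearing 57°, so Z = U + 8.5·(cos 57°, sin 57°) = (24.83, 15.63). Tangency of A1 to ZW means the radius UZ is perpendicular to ZW, so ZW runs along (−sin 57°, cos 57°); with |ZW| = 34.3, W = (-3.937, 34.31). Then cos ∠SZW = ZS·ZW / (|ZS||ZW|), giving 106.5°.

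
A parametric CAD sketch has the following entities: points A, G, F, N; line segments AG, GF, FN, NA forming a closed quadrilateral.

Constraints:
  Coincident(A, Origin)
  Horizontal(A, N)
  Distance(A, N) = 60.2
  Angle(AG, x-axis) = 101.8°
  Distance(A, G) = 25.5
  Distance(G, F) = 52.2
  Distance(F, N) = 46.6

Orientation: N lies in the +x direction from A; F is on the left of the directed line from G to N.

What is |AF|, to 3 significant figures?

61.6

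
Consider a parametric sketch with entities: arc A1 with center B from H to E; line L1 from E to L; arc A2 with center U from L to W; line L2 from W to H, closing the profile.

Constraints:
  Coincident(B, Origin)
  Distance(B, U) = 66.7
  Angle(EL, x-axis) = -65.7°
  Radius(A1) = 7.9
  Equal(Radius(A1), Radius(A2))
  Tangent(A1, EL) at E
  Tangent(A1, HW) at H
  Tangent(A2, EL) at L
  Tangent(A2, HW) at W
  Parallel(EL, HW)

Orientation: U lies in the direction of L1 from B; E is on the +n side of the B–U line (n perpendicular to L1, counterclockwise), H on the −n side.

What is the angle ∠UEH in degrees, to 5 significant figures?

83.245°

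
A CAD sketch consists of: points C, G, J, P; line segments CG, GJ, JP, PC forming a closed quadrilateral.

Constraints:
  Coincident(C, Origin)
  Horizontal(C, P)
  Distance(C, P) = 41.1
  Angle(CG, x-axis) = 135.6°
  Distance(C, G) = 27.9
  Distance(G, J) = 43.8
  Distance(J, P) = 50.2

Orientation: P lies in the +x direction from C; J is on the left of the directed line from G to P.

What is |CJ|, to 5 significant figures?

46.797

C is at the origin; C and P share the same y with |CP| = 41.1 and P in +x, so P = (41.1, 0). CG runs at 135.6° with |CG| = 27.9, so G = (-19.934, 19.521). J is determined by |GJ| = 43.8 and |JP| = 50.2 together: it lies at the intersection of circle(G, 43.8) and circle(P, 50.2). With |GP| = 64.079, the foot of the radical line on GP is 27.346 from G and the perpendicular offset is √(43.8² − 27.346²) = 34.215. Taking the left-of-GP solution: J = (16.535, 43.779).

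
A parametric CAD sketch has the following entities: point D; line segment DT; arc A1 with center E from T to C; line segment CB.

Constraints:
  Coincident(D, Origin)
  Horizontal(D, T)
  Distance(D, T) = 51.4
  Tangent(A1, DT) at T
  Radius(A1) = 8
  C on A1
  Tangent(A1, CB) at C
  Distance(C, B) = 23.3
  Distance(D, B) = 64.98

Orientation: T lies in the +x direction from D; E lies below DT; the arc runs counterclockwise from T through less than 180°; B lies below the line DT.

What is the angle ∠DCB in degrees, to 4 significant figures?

136.1°

D is at the origin; DT is horizontal with |DT| = 51.4 and T on the +x side, so T = (51.40, 0.000). A1 meets DT tangentially, so ET is at right angles to DT, so E = T + (0, -8) = (51.40, -8.000). Since EC ⟂ CB (tangency), |EB| = √(8.0² + 23.3²) = 24.64 regardless of where C sits on A1. So B lies on both circle(D, 64.98) and circle(E, 24.64); the below-DT intersection is B = (56.50, -32.10). C is the foot of the tangent from B: C = (44.53, -12.11).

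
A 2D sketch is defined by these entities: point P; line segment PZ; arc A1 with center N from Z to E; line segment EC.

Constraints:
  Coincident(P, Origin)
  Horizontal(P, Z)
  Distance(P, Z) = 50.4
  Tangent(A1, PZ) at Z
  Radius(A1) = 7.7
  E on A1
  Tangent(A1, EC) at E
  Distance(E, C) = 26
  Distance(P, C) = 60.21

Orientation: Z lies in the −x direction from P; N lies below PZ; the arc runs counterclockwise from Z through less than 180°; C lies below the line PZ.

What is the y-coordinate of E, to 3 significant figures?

-10.2

P is at the origin; PZ is horizontal with |PZ| = 50.4 and Z on the −x side, so Z = (-50.4, 0.00). Tangency of A1 to PZ means the radius NZ is perpendicular to PZ, so N = Z + (0, -7.7) = (-50.4, -7.70). Since NE ⟂ EC (tangency), |NC| = √(7.7² + 26.0²) = 27.1 regardless of where E sits on A1. So C lies on both circle(P, 60.21) and circle(N, 27.1); the below-PZ intersection is C = (-49.1, -34.8). E is the foot of the tangent from C: E = (-57.7, -10.2).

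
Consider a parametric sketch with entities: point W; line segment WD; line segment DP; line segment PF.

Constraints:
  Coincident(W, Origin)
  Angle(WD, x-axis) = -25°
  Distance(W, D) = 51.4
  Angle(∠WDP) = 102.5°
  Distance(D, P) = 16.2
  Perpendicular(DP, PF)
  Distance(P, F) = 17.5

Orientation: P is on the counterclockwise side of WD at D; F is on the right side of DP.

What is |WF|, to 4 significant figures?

72.99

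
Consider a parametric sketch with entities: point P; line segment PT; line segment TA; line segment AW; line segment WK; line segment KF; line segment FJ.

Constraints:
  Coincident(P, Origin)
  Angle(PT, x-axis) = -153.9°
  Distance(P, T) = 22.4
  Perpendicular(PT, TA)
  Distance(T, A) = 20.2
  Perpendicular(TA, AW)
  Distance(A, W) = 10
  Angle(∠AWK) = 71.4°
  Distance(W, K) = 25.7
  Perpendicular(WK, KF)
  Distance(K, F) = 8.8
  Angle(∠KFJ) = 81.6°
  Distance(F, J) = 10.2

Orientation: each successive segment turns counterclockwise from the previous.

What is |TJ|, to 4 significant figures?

7.969

P is at the origin; PT runs at -153.9° with length 22.4, so T = (-20.12, -9.855). PT is perpendicular to TA, so TA runs at -63.90°; with |TA| = 20.2, A = (-11.23, -27.99). TA is perpendicular to AW, so AW runs at 26.10°; with |AW| = 10.0, W = (-2.249, -23.60). ∠AWK = 71.4° gives WK at 134.7° from the x-axis; with |WK| = 25.7, K = (-20.33, -5.328). The perpendicularity gives KF at right angles to WK, so KF runs at -135.3°; with |KF| = 8.8, F = (-26.58, -11.52). ∠KFJ = 81.6° gives FJ at -36.90° from the x-axis; with |FJ| = 10.2, J = (-18.42, -17.64). Then |TJ| = |J − T| = 7.969.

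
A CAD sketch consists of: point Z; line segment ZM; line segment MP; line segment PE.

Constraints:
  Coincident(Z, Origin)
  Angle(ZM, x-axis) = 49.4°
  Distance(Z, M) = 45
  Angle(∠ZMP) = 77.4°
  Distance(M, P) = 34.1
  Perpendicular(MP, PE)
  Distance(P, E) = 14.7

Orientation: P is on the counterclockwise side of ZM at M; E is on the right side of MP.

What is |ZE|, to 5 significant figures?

63.447

Z is at the origin; ZM runs at 49.4° with length 45.0, so M = 45.0·(cos 49.4°, sin 49.4°) = (29.285, 34.167). ∠ZMP = 77.4°, so MP runs at 49.4° + (180° − 77.4°) = 152.00° from the x-axis; with |MP| = 34.1, P = M + 34.1·(cos 152.00°, sin 152.00°) = (-0.82367, 50.176). MP ⟂ PE; with |PE| = 14.7 on the right of MP, E = P + 14.7·(0.46947, 0.88295) = (6.0776, 63.156). Then |ZE| = |E − Z| = 63.447.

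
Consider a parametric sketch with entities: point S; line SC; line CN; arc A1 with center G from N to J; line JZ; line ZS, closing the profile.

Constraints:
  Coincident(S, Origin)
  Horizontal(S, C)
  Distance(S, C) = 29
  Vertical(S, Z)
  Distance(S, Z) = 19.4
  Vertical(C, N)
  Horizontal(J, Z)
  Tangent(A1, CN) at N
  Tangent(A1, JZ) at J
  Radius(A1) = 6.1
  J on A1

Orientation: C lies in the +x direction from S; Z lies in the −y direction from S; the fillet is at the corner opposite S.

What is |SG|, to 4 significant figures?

26.48

S and Z share the same x with |SZ| = 19.4 and Z on the −y side, so Z = (0.000, -19.40). The virtual corner opposite S is at (29.00, -19.40). The tangent condition forces GN to be normal to CN and the tangent condition forces GJ to be normal to JZ, with radius 6.1, so the center G sits 6.1 in from both sides at G = (22.90, -13.30). Then |SG| = |G − S| = 26.48.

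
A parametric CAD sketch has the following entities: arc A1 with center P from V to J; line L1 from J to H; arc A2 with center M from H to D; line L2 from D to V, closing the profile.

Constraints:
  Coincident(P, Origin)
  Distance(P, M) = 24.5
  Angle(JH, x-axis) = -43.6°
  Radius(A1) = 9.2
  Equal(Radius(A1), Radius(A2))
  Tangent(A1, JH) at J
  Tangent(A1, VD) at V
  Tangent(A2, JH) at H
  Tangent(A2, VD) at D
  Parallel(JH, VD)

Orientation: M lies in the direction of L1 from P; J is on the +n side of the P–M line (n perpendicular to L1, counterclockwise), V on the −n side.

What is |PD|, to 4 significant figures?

26.17

Tangency of A1 to both parallel lines with radius 9.2 puts J and V at P ± 9.2·n: J = (6.344, 6.662), V = (-6.344, -6.662). Equal radii place H and D the same way about M: H = M + 9.2·n = (24.09, -10.23), D = M − 9.2·n = (11.40, -23.56). Then |PD| = |D − P| = 26.17.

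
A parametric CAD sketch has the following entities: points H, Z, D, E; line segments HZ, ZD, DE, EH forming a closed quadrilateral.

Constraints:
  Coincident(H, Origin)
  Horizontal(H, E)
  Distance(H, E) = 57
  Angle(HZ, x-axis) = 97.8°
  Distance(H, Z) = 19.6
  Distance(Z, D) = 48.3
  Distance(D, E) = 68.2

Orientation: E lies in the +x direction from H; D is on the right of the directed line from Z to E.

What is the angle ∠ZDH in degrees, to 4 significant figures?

6.916°

Checks: |HE| = 57.00 ✓; |HZ| = 19.60 ✓; |ZD| = 48.30 ✓; |DE| = 68.20 ✓.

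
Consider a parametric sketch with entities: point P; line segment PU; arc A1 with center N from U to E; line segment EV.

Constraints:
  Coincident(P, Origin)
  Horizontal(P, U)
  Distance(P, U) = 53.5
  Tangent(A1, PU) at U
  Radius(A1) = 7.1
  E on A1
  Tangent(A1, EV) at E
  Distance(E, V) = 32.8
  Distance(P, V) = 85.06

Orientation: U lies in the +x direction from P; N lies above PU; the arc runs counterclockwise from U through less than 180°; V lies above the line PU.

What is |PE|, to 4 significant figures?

58.81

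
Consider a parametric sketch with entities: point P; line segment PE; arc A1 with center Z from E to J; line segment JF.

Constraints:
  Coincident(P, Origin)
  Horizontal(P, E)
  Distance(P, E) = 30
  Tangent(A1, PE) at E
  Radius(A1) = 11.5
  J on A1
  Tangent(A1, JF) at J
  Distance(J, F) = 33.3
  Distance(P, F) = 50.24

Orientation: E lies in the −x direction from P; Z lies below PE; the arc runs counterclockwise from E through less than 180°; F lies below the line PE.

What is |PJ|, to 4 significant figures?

43.42

Checks: |ZJ| = 11.50 ✓; ∠(ZJ, JF) = 90.00° ✓; |JF| = 33.30 ✓; |PF| = 50.24 ✓.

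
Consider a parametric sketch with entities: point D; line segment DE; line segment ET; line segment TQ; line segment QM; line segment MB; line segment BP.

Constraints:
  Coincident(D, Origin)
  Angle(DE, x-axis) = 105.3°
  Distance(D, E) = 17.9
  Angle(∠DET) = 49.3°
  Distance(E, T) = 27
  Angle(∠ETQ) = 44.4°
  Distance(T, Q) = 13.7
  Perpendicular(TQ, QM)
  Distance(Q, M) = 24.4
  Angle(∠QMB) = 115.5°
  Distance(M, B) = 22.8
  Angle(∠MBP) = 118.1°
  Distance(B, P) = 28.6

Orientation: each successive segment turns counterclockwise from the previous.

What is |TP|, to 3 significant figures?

34.5

∠QMB = 115.5° gives MB at 166° from the x-axis; with |MB| = 22.8, B = (-33.4, 27.0). ∠MBP = 118.1° gives BP at -132° from the x-axis; with |BP| = 28.6, P = (-52.6, 5.76). Then |TP| = |P − T| = 34.5.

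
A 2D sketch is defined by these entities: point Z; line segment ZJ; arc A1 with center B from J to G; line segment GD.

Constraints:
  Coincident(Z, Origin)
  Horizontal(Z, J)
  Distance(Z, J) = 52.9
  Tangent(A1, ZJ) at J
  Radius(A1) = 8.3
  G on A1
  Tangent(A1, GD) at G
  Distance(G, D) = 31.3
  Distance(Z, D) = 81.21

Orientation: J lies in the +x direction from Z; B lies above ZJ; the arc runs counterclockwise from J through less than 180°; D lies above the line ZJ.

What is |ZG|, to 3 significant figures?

60.5

Checks: |ZJ| = 52.90 ✓; |BG| = 8.300 ✓; ∠(BG, GD) = 90.00° ✓; |GD| = 31.30 ✓; |ZD| = 81.21 ✓.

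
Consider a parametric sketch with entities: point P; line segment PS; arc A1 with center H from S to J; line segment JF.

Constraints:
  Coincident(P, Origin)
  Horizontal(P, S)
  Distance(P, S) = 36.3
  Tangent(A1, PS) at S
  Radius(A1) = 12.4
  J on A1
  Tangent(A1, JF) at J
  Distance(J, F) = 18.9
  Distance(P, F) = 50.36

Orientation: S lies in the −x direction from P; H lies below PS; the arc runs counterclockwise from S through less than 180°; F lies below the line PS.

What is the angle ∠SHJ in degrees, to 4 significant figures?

123.5°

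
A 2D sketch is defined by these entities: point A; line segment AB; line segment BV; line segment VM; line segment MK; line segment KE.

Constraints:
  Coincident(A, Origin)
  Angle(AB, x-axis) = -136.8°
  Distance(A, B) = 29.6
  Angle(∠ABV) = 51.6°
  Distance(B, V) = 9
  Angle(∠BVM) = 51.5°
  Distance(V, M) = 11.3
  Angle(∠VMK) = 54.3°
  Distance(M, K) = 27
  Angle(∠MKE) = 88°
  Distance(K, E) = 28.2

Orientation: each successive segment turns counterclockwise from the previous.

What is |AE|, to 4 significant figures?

47.20

∠VMK = 54.3° gives MK at -114.2° from the x-axis; with |MK| = 27.0, K = (-29.41, -36.43). ∠MKE = 88.0° gives KE at -22.20° from the x-axis; with |KE| = 28.2, E = (-3.299, -47.08). Then |AE| = |E − A| = 47.20.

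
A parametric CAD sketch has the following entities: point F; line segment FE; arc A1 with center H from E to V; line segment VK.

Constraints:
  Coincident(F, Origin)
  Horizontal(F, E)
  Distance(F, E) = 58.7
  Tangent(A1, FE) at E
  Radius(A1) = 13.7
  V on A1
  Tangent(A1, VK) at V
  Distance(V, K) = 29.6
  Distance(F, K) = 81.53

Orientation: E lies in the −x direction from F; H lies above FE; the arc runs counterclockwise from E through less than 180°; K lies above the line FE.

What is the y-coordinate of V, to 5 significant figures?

22.765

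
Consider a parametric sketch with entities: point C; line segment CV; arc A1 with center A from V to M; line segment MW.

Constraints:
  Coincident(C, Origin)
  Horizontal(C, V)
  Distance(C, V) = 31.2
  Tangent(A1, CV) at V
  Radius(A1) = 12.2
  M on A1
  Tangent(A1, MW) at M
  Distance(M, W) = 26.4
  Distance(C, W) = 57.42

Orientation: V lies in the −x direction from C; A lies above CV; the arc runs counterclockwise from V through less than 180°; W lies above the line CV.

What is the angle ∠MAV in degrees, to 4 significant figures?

136.4°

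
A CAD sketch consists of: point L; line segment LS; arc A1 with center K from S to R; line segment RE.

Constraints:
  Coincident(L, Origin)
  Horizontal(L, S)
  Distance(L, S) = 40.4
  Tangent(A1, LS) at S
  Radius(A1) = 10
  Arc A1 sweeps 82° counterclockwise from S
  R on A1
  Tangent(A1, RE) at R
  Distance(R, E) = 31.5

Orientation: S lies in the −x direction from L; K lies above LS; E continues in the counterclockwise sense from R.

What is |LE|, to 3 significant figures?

47.6

L is at the origin; LS is horizontal with |LS| = 40.4 and S on the −x side, so S = (-40.4, 0.00). The tangent condition forces KS to be normal to LS, so K = S + (0, 10) = (-40.4, 10.0). On A1, S sits at bearing -90° from K; an 82° counterclockwise sweep puts R at bearing -8°, so R = K + 10.0·(cos -8°, sin -8°) = (-30.5, 8.61). The tangent condition forces KR to be normal to RE, so RE runs along (−sin -8°, cos -8°); with |RE| = 31.5, E = (-26.1, 39.8). Then |LE| = |E − L| = 47.6.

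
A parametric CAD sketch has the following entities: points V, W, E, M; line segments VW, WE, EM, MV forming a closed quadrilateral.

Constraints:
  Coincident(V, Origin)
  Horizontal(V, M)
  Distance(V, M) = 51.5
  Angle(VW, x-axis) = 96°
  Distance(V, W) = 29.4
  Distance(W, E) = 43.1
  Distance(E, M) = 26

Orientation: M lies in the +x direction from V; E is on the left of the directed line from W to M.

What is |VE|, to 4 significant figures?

45.84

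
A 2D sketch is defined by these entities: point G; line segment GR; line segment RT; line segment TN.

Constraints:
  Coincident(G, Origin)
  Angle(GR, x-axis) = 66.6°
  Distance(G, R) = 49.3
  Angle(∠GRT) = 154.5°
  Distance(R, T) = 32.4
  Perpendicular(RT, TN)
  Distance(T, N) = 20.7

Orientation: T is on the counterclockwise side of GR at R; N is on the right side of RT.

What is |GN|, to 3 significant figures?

87.6

G is at the origin; GR runs at 66.6° with length 49.3, so R = 49.3·(cos 66.6°, sin 66.6°) = (19.6, 45.2). ∠GRT = 154.5°, so RT runs at 66.6° + (180° − 154.5°) = 92.1° from the x-axis; with |RT| = 32.4, T = R + 32.4·(cos 92.1°, sin 92.1°) = (18.4, 77.6). The perpendicularity gives TN at right angles to RT; with |TN| = 20.7 on the right of RT, N = T + 20.7·(0.999, 0.0366) = (39.1, 78.4). Then |GN| = |N − G| = 87.6.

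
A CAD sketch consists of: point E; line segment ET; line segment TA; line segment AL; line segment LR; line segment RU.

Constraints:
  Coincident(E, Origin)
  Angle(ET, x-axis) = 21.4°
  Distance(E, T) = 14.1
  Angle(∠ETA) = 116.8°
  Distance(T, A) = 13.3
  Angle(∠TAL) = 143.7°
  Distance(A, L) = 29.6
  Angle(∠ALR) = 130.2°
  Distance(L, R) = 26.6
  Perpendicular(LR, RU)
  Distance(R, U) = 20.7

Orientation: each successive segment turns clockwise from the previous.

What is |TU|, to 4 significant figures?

49.02

E is at the origin; ET runs at 21.4° with length 14.1, so T = (13.13, 5.145). ∠ETA = 116.8° gives TA at -41.80° from the x-axis; with |TA| = 13.3, A = (23.04, -3.720). ∠TAL = 143.7° gives AL at -78.10° from the x-axis; with |AL| = 29.6, L = (29.15, -32.68). ∠ALR = 130.2° gives LR at -127.9° from the x-axis; with |LR| = 26.6, R = (12.81, -53.67). The perpendicularity gives RU at right angles to LR, so RU runs at 142.1°; with |RU| = 20.7, U = (-3.528, -40.96). Then |TU| = |U − T| = 49.02.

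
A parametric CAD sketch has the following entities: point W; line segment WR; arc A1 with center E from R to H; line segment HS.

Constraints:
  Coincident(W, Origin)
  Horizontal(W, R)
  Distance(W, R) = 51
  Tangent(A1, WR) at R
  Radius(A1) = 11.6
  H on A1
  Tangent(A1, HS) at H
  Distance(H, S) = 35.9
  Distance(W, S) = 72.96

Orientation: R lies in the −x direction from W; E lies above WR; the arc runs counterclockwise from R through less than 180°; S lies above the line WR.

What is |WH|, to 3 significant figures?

43.3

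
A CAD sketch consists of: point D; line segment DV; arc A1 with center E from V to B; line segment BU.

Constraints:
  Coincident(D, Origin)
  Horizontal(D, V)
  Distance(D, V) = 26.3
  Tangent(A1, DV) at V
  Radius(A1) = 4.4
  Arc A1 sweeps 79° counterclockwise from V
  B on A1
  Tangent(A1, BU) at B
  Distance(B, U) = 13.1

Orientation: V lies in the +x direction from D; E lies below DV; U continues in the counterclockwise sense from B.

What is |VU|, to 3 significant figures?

17.8

On A1, V sits at bearing 90° from E; a 79° counterclockwise sweep puts B at bearing 169°, so B = E + 4.4·(cos 169°, sin 169°) = (22.0, -3.56). The tangent condition forces EB to be normal to BU, so BU runs along (−sin 169°, cos 169°); with |BU| = 13.1, U = (19.5, -16.4). Then |VU| = |U − V| = 17.8.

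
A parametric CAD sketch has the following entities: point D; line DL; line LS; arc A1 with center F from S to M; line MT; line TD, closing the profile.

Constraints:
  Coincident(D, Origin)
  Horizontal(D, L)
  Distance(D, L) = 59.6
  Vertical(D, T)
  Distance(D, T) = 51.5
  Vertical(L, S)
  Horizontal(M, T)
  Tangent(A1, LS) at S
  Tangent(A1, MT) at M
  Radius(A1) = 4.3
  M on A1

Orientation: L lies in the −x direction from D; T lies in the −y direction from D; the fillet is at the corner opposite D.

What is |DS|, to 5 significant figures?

76.026

D is at the origin; DL is horizontal with |DL| = 59.6 and L on the −x side, so L = (-59.600, 0.0000). D and T share the same x with |DT| = 51.5 and T on the −y side, so T = (0.0000, -51.500). The virtual corner opposite D is at (-59.600, -51.500). Tangency of A1 to LS means the radius FS is perpendicular to LS and A1 meets MT tangentially, so FM is at right angles to MT, with radius 4.3, so the center F sits 4.3 in from both sides at F = (-55.300, -47.200). That places the tangent points at S = (-59.600, -47.200) on LS and M = (-55.300, -51.500) on MT. Then |DS| = |S − D| = 76.026.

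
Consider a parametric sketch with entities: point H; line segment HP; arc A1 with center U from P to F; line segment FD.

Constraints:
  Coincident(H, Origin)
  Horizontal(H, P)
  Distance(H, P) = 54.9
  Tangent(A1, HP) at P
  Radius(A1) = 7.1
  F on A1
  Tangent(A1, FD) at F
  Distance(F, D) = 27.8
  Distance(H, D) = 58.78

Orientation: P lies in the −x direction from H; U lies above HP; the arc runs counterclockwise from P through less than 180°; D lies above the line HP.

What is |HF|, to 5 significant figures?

48.310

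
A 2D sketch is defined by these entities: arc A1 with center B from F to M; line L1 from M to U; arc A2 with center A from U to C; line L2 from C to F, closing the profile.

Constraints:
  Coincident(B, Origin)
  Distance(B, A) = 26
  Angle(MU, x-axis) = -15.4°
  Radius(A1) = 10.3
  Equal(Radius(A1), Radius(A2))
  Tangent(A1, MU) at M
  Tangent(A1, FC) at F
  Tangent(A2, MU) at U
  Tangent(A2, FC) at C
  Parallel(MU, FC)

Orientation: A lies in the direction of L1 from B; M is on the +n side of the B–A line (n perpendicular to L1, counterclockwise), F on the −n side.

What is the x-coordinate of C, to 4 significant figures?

22.33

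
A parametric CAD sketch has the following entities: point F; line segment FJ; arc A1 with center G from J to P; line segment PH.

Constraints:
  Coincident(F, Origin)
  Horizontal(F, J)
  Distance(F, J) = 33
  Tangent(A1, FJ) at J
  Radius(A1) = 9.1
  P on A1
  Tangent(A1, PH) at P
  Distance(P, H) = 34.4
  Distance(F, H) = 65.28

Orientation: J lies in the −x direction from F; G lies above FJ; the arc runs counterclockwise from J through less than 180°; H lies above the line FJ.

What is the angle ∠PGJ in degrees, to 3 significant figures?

138°

Checks: F.y = 0.00, J.y = 0.00 ✓; |GP| = 9.100 ✓; ∠(GP, PH) = 90.00° ✓; |PH| = 34.40 ✓; |FH| = 65.28 ✓.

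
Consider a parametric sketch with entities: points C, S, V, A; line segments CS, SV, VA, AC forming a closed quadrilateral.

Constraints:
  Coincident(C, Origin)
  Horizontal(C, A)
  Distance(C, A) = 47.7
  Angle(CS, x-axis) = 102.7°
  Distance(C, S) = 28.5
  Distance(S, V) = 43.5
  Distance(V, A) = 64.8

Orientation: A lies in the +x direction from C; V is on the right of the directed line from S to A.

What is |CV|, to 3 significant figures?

21.3

C is at the origin; CA is horizontal with |CA| = 47.7 and A in +x, so A = (47.7, 0). CS runs at 102.7° with |CS| = 28.5, so S = (-6.27, 27.8). V is determined by |SV| = 43.5 and |VA| = 64.8 together: it lies at the intersection of circle(S, 43.5) and circle(A, 64.8). With |SA| = 60.7, the foot of the radical line on SA is 11.4 from S and the perpendicular offset is √(43.5² − 11.4²) = 42.0. Taking the right-of-SA solution: V = (-15.4, -14.7).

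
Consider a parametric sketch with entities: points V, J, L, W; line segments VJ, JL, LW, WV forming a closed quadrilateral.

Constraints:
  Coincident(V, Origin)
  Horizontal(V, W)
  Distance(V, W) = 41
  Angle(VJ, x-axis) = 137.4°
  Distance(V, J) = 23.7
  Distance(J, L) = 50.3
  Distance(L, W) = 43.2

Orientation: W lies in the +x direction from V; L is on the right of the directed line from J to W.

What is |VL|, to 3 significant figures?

28.6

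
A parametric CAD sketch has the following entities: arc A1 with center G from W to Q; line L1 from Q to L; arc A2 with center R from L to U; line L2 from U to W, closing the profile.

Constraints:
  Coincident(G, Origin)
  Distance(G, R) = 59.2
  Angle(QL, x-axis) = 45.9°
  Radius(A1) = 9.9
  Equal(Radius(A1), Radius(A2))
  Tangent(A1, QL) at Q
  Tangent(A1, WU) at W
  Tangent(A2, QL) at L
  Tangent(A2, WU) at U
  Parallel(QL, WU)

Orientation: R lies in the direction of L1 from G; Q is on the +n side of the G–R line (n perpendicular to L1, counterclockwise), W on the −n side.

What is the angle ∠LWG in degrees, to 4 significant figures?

71.51°

Tangency of A1 to both parallel lines with radius 9.9 puts Q and W at G ± 9.9·n: Q = (-7.109, 6.890), W = (7.109, -6.890). Equal radii place L and U the same way about R: L = R + 9.9·n = (34.09, 49.40), U = R − 9.9·n = (48.31, 35.62). Then cos ∠LWG = WL·WG / (|WL||WG|), giving 71.51°.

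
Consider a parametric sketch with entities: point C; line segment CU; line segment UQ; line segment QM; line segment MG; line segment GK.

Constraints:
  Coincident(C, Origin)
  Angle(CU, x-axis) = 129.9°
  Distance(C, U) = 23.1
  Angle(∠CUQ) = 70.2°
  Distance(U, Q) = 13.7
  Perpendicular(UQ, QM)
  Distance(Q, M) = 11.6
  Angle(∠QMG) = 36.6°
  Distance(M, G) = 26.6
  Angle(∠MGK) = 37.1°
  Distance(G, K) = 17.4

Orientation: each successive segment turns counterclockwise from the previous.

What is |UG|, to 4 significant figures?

9.991

C is at the origin; CU runs at 129.9° with length 23.1, so U = (-14.82, 17.72). ∠CUQ = 70.2° gives UQ at -120.3° from the x-axis; with |UQ| = 13.7, Q = (-21.73, 5.893). The perpendicularity gives QM at right angles to UQ, so QM runs at -30.30°; with |QM| = 11.6, M = (-11.71, 0.04048). ∠QMG = 36.6° gives MG at 113.1° from the x-axis; with |MG| = 26.6, G = (-22.15, 24.51). Then |UG| = |G − U| = 9.991.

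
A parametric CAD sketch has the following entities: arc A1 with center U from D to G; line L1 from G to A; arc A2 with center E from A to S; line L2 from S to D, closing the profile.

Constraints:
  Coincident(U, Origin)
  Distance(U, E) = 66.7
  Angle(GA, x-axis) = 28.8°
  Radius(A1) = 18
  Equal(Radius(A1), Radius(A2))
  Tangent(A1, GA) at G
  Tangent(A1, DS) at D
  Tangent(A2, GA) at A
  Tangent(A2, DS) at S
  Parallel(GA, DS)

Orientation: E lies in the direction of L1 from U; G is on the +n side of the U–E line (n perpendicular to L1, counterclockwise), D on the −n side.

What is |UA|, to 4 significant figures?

69.09

The slot axis is L1's direction at 28.8°, so u = (cos 28.8°, sin 28.8°) = (0.8763, 0.4818) and n = (−sin 28.8°, cos 28.8°) = (-0.4818, 0.8763). U is at the origin and E lies 66.7 along u from U, so E = 66.7·u = (58.45, 32.13). Tangency of A1 to both parallel lines with radius 18.0 puts G and D at U ± 18.0·n: G = (-8.672, 15.77), D = (8.672, -15.77). Equal radii place A and S the same way about E: A = E + 18.0·n = (49.78, 47.91), S = E − 18.0·n = (67.12, 16.36). Then |UA| = |A − U| = 69.09.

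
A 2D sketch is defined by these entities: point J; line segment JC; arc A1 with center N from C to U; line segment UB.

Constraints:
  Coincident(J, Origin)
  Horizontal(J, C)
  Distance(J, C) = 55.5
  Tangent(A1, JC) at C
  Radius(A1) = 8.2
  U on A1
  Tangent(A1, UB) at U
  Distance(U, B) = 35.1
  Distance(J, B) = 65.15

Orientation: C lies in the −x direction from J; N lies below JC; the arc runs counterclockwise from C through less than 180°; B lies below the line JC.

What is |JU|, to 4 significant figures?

64.02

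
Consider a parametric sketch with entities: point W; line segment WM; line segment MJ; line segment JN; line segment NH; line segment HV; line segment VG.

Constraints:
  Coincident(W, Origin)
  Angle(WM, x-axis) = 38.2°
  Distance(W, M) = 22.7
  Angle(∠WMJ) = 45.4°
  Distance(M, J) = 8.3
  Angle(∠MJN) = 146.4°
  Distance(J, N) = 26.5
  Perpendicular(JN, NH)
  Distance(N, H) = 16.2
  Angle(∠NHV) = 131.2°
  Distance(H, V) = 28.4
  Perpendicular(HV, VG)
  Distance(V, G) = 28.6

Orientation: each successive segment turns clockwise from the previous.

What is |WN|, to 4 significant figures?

14.51

W is at the origin; WM runs at 38.2° with length 22.7, so M = (17.84, 14.04). ∠WMJ = 45.4° gives MJ at -96.40° from the x-axis; with |MJ| = 8.3, J = (16.91, 5.790). ∠MJN = 146.4° gives JN at -130.0° from the x-axis; with |JN| = 26.5, N = (-0.1201, -14.51). Then |WN| = |N − W| = 14.51.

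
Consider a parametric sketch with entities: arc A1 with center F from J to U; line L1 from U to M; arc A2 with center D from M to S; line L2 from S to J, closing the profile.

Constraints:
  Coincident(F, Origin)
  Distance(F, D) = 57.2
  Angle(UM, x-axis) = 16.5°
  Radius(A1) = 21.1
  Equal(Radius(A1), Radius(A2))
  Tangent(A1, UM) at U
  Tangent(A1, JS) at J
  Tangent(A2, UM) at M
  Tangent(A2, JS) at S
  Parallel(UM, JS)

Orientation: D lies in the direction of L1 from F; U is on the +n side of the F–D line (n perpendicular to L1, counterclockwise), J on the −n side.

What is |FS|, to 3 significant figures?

61.0

The slot axis is L1's direction at 16.5°, so u = (cos 16.5°, sin 16.5°) = (0.959, 0.284) and n = (−sin 16.5°, cos 16.5°) = (-0.284, 0.959). F is at the origin and D lies 57.2 along u from F, so D = 57.2·u = (54.8, 16.2). Tangency of A1 to both parallel lines with radius 21.1 puts U and J at F ± 21.1·n: U = (-5.99, 20.2), J = (5.99, -20.2). Equal radii place M and S the same way about D: M = D + 21.1·n = (48.9, 36.5), S = D − 21.1·n = (60.8, -3.99). Then |FS| = |S − F| = 61.0.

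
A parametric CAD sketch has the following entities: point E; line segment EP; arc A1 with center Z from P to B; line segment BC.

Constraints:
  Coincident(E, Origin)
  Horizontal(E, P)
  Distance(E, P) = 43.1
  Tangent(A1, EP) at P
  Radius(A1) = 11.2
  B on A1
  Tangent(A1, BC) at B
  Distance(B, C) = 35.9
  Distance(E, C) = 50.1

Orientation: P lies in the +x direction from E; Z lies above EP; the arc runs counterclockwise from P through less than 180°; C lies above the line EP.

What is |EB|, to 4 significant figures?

54.30

E is at the origin; EP is horizontal with |EP| = 43.1 and P on the +x side, so P = (43.10, 0.000). Tangency of A1 to EP means the radius ZP is perpendicular to EP, so Z = P + (0, 11.2) = (43.10, 11.20). Since ZB ⟂ BC (tangency), |ZC| = √(11.2² + 35.9²) = 37.61 regardless of where B sits on A1. So C lies on both circle(E, 50.1) and circle(Z, 37.61); the above-EP intersection is C = (24.34, 43.79). B is the foot of the tangent from C: B = (50.70, 19.43).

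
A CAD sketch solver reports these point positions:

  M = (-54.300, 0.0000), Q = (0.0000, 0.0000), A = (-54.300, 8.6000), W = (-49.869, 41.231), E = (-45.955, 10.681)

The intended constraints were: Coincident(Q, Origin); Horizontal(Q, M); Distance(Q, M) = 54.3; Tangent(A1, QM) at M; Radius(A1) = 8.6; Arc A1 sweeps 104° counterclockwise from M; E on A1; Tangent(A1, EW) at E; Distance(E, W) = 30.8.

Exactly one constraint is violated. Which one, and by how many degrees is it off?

Tangent(A1, EW) at E — off by 6.70°.

Q = (0.00, 0.00) ✓; Q.y = 0.00, M.y = 0.00 ✓; |QM| = 54.30 ✓; ∠(AM, MQ) = 90.00° ✓; |AM| = 8.600 ✓; bearing(A→E) − bearing(A→M) = 104.0° ✓; |AE| = 8.601 ✓; ∠(AE, EW) = 96.70° ✗; |EW| = 30.80 ✓.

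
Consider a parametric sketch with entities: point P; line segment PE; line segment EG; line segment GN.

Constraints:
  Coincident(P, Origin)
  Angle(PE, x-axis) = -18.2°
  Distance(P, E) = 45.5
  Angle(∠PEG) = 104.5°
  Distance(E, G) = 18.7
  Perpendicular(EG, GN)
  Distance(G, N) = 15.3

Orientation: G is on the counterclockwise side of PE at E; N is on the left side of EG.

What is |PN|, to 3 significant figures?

41.6

∠PEG = 104.5°, so EG runs at -18.2° + (180° − 104.5°) = 57.3° from the x-axis; with |EG| = 18.7, G = E + 18.7·(cos 57.3°, sin 57.3°) = (53.3, 1.53). EG ⟂ GN; with |GN| = 15.3 on the left of EG, N = G + 15.3·(-0.842, 0.540) = (40.5, 9.79). Then |PN| = |N − P| = 41.6.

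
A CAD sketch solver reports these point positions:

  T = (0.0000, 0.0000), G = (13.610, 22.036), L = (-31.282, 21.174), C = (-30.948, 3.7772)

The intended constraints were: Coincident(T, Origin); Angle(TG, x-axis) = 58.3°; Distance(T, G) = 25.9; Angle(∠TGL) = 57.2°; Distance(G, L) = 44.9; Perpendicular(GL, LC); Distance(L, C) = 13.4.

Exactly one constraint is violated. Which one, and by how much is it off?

Distance(L, C) = 13.4 — off by 4.00.

T = (0.00, 0.00) ✓; TG at 58.30° ✓; |TG| = 25.90 ✓; ∠TGL = 57.20° ✓; |GL| = 44.90 ✓; ∠(GL, LC) = 90.00° ✓; |LC| = 17.40 ✗.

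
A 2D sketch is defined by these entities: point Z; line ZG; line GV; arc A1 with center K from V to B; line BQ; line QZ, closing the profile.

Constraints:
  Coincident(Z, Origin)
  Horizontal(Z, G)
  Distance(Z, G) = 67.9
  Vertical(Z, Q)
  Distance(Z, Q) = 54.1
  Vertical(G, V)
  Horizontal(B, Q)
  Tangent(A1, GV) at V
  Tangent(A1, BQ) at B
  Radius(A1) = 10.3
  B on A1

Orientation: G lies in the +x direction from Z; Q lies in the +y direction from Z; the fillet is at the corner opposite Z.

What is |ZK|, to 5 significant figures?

72.362

Z is at the origin; Z and G share the same y with |ZG| = 67.9 and G on the +x side, so G = (67.900, 0.0000). Z and Q share the same x with |ZQ| = 54.1 and Q on the +y side, so Q = (0.0000, 54.100). The virtual corner opposite Z is at (67.900, 54.100). The tangent condition forces KV to be normal to GV and A1 meets BQ tangentially, so KB is at right angles to BQ, with radius 10.3, so the center K sits 10.3 in from both sides at K = (57.600, 43.800). Then |ZK| = |K − Z| = 72.362.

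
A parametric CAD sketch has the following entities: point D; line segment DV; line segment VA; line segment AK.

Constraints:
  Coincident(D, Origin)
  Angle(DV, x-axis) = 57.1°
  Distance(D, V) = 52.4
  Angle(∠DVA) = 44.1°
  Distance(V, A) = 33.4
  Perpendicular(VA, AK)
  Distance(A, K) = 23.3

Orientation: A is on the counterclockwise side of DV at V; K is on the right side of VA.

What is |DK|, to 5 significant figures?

59.915

D is at the origin; DV runs at 57.1° with length 52.4, so V = 52.4·(cos 57.1°, sin 57.1°) = (28.462, 43.996). ∠DVA = 44.1°, so VA runs at 57.1° + (180° − 44.1°) = 193.00° from the x-axis; with |VA| = 33.4, A = V + 33.4·(cos 193.00°, sin 193.00°) = (-4.0816, 36.483). The perpendicularity gives AK at right angles to VA; with |AK| = 23.3 on the right of VA, K = A + 23.3·(-0.22495, 0.97437) = (-9.3230, 59.186). Then |DK| = |K − D| = 59.915.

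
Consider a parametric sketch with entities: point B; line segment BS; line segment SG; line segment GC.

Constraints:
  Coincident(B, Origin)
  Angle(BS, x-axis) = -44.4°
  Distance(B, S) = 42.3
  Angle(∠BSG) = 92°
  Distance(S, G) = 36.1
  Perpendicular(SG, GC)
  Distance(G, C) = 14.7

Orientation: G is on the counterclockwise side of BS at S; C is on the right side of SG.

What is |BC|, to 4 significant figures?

68.25

B is at the origin; BS runs at -44.4° with length 42.3, so S = 42.3·(cos -44.4°, sin -44.4°) = (30.22, -29.60). ∠BSG = 92.0°, so SG runs at -44.4° + (180° − 92.0°) = 43.60° from the x-axis; with |SG| = 36.1, G = S + 36.1·(cos 43.60°, sin 43.60°) = (56.36, -4.700). The perpendicularity gives GC at right angles to SG; with |GC| = 14.7 on the right of SG, C = G + 14.7·(0.6896, -0.7242) = (66.50, -15.35). Then |BC| = |C − B| = 68.25.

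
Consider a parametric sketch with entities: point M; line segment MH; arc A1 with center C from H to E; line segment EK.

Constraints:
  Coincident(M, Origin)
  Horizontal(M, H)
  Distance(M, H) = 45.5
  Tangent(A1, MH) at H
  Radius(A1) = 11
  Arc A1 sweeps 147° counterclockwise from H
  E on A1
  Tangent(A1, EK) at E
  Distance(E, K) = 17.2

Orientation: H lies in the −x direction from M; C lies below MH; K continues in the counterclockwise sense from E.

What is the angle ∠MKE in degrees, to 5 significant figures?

108.40°

M is at the origin; MH is horizontal with |MH| = 45.5 and H on the −x side, so H = (-45.500, 0.0000). Since A1 is tangent to MH there, CH ⟂ MH, so C = H + (0, -11) = (-45.500, -11.000). On A1, H sits at bearing 90° from C; a 147° counterclockwise sweep puts E at bearing 237°, so E = C + 11.0·(cos 237°, sin 237°) = (-51.491, -20.225). Since A1 is tangent to EK there, CE ⟂ EK, so EK runs along (−sin 237°, cos 237°); with |EK| = 17.2, K = (-37.066, -29.593). Then cos ∠MKE = KM·KE / (|KM||KE|), giving 108.40°.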